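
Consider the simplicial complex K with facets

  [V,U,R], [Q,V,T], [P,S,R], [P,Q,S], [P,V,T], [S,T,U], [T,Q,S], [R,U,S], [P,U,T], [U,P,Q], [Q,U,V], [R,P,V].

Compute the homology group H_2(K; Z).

K has 7 vertices, 18 edges, 12 triangles.
rank ∂_2 = 12, rank ∂_3 = 0 ⇒ b_2 = 12 − 12 − 0 = 0. So H_2 ≅ 0.

H_2 = 0.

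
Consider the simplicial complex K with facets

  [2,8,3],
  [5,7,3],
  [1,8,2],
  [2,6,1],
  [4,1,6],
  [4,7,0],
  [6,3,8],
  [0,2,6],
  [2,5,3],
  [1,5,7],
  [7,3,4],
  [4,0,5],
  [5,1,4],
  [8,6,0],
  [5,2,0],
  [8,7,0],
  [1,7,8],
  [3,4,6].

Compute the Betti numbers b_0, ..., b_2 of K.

b_0 = 1, b_1 = 1, b_2 = 0.

Fix the vertex order 0 < 1 < 2 < 3 < 4 < 5 < 6 < 7 < 8 and write every simplex with vertices in increasing order. Then dim K = 2 and the simplices of K are:

  0-simplices (9): [0], [1], [2], [3], [4], [5], [6], [7], [8]
  1-simplices (27): (27 of them)
  2-simplices (18): [0,2,5], [0,2,6], [0,4,5], [0,4,7], [0,6,8], [0,7,8], [1,2,6], [1,2,8], [1,4,5], [1,4,6], [1,5,7], [1,7,8], [2,3,5], [2,3,8], [3,4,6], [3,4,7], [3,5,7], [3,6,8]

giving chain groups C_0 ≅ Z^9, C_1 ≅ Z^27, C_2 ≅ Z^18.

∂_1: C_1 → C_0 sends each edge [p,q] (with p < q) to q − p.
The 9×27 boundary matrix has rank 8 and Smith normal form diag(1,1,1,1,1,1,1,1).

The boundary map ∂_2: C_2 → C_1 sends each 2-simplex [p,q,r] to [q,r] − [p,r] + [p,q]. For instance
  ∂[3,4,6] = [4,6] − [3,6] + [3,4],
  ∂[0,2,6] = [2,6] − [0,6] + [0,2].
The 27×18 boundary matrix has rank 18 and Smith normal form diag(1,1,1,1,1,1,1,1,1,1,1,1,1,1,1,1,1,2).

Reading off H_k = ker ∂_k / im ∂_{k+1}:

  H_0: rank C_0 − rank ∂_1 = 9 − 8 = 1, and the invariant factors of ∂_1 are all 1, so H_0 = Z.
  H_1: rank ker ∂_1 − rank ∂_2 = (27 − 8) − 18 = 1, and ∂_2 has invariant factor 2 > 1, so H_1 = Z × Z/2.
  H_2: rank ker ∂_2 − rank ∂_3 = (18 − 18) − 0 = 0, and there is no ∂_3, so H_2 = 0.

Hence the Betti numbers are b_0 = 1, b_1 = 1, b_2 = 0.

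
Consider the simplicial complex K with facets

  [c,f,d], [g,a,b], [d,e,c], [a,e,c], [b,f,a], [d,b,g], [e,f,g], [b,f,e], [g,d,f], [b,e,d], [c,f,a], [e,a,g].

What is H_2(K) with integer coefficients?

H_2 ≅ 0.

Take the total order a < b < c < d < e < f < g on the vertex set. Then K (dimension 2) consists of the simplices:

  0-simplices (7): a, b, c, d, e, f, g
  1-simplices (18): ab, ac, ae, af, ag, bd, be, bf, bg, cd, ce, cf, de, df, dg, ef, eg, fg
  2-simplices (12): abf, abg, ace, acf, aeg, bde, bdg, bef, cde, cdf, dfg, efg

so the chain groups are C_0 ≅ Z^7, C_1 ≅ Z^18, C_2 ≅ Z^12.

Boundary ∂_1: C_1 → C_0 is given by ∂[p,q] = [q] − [p].
This gives a 7×18 integer matrix of rank 6; reducing to Smith normal form yields diagonal entries (1,1,1,1,1,1).

Boundary ∂_2: C_2 → C_1 sends each 2-simplex [p,q,r] to [q,r] − [p,r] + [p,q]. For instance
  ∂ace = ce − ae + ac,
  ∂abf = bf − af + ab.
The resulting 18×12 matrix has rank 12, and its Smith normal form has invariant factors (1,1,1,1,1,1,1,1,1,1,1,2).

Now H_k = ker ∂_k / im ∂_{k+1}, so:

  H_2: rank ker ∂_2 − rank ∂_3 = (12 − 12) − 0 = 0, and there is no ∂_3, so H_2 ≅ 0.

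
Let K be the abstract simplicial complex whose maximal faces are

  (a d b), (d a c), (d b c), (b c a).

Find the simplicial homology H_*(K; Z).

H_0 = Z,  H_1 = 0,  H_2 = Z.

We work with the vertex ordering a < b < c < d. The simplices of K, each written with vertices in increasing order, are:

  0-simplices (4): a, b, c, d
  1-simplices (6): ab, ac, ad, bc, bd, cd
  2-simplices (4): abc, abd, acd, bcd

Hence C_0 ≅ Z^4, C_1 ≅ Z^6, C_2 ≅ Z^4.

∂_1: C_1 → C_0 maps an edge to its endpoints' difference, ∂[p,q] = q − p. For instance
  ∂ab = b − a.
The resulting 4×6 matrix has rank 3, and its Smith normal form has invariant factors (1,1,1).

The boundary map ∂_2: C_2 → C_1 maps a triangle to the signed sum of its edges. For instance
  ∂abd = bd − ad + ab,
  ∂abc = bc − ac + ab.
As a 6×4 matrix over Z this has rank 3, with invariant factors (1,1,1).

From H_k ≅ ker(∂_k) / im(∂_{k+1}) we obtain:

  H_0: rank C_0 − rank ∂_1 = 4 − 3 = 1, and the invariant factors of ∂_1 are all 1, so H_0 = Z.
  H_1: rank ker ∂_1 − rank ∂_2 = (6 − 3) − 3 = 0, and the invariant factors of ∂_2 are all 1, so H_1 = 0.
  H_2: rank ker ∂_2 − rank ∂_3 = (4 − 3) − 0 = 1, and there is no ∂_3, so H_2 = Z.

(K is a triangulation of the 2-sphere S^2.)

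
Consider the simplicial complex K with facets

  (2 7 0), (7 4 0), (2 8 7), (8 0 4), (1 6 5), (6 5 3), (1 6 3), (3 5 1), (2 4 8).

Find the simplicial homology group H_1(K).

H_1 = Z.

We work with the vertex ordering 0 < 1 < 2 < 3 < 4 < 5 < 6 < 7 < 8. The simplices of K, each written with vertices in increasing order, are:

  0-simplices (9): [0], [1], [2], [3], [4], [5], [6], [7], [8]
  1-simplices (16): [0,2], [0,4], [0,7], [0,8], [1,3], [1,5], [1,6], [2,4], [2,7], [2,8], [3,5], [3,6], [4,7], [4,8], [5,6], [7,8]
  2-simplices (9): [0,2,7], [0,4,7], [0,4,8], [1,3,5], [1,3,6], [1,5,6], [2,4,8], [2,7,8], [3,5,6]

giving chain groups C_0 ≅ Z^9, C_1 ≅ Z^16, C_2 ≅ Z^9.

Boundary ∂_1: C_1 → C_0 maps an edge to its endpoints' difference, ∂[p,q] = q − p.
The 9×16 boundary matrix has rank 7 and Smith normal form diag(1,1,1,1,1,1,1).

The boundary map ∂_2: C_2 → C_1 maps a triangle to the signed sum of its edges. For instance
  ∂[1,3,5] = [3,5] − [1,5] + [1,3],
  ∂[1,5,6] = [5,6] − [1,6] + [1,5].
The 16×9 boundary matrix has rank 8 and Smith normal form diag(1,1,1,1,1,1,1,1).

Reading off H_k = ker ∂_k / im ∂_{k+1}:

  H_1: rank ker ∂_1 − rank ∂_2 = (16 − 7) − 8 = 1, and the invariant factors of ∂_2 are all 1, so H_1 = Z.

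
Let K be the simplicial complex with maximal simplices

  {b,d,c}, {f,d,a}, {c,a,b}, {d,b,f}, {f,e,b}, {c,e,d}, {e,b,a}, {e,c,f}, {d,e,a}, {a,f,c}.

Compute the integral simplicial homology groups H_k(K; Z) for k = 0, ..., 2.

Take the total order a < b < c < d < e < f on the vertex set. Then K (dimension 2) consists of the simplices:

  0-simplices (6): a, b, c, d, e, f
  1-simplices (15): ab, ac, ad, ae, af, bc, bd, be, bf, cd, ce, cf, de, df, ef
  2-simplices (10): abc, abe, acf, ade, adf, bcd, bdf, bef, cde, cef

so the chain groups are C_0 ≅ Z^6, C_1 ≅ Z^15, C_2 ≅ Z^10.

The boundary map ∂_1: C_1 → C_0 maps an edge to its endpoints' difference, ∂[p,q] = q − p. For instance
  ∂ac = c − a.
As a 6×15 matrix over Z this has rank 5, with invariant factors (1,1,1,1,1).

The boundary map ∂_2: C_2 → C_1 maps a triangle to the signed sum of its edges. For instance
  ∂ade = de − ae + ad,
  ∂acf = cf − af + ac.
The 15×10 boundary matrix has rank 10 and Smith normal form diag(1,1,1,1,1,1,1,1,1,2).

Reading off H_k = ker ∂_k / im ∂_{k+1}:

  H_0: rank C_0 − rank ∂_1 = 6 − 5 = 1, and the invariant factors of ∂_1 are all 1, so H_0 ≅ Z.
  H_1: rank ker ∂_1 − rank ∂_2 = (15 − 5) − 10 = 0, and ∂_2 has invariant factor 2 > 1, so H_1 ≅ Z/2.
  H_2: rank ker ∂_2 − rank ∂_3 = (10 − 10) − 0 = 0, and there is no ∂_3, so H_2 ≅ 0.

H_0 ≅ Z,  H_1 ≅ Z/2,  H_2 = 0.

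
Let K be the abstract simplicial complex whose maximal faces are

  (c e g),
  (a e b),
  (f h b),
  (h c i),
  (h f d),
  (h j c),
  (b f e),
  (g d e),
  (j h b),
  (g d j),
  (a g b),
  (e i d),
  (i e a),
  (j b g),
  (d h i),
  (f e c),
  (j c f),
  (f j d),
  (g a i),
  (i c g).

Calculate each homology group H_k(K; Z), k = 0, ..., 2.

H_0 = Z,  H_1 = Z ⊕ Z/2,  H_2 = 0.

Order the vertices as a < b < c < d < e < f < g < h < i < j. Listing each simplex with vertices in this order, K has dimension 2 with simplices:

  0-simplices (10): a, b, c, d, e, f, g, h, i, j
  1-simplices (30): ab, ae, ag, ai, be, bf, bg, bh, bj, ce, cf, cg, ch, ci, cj, de, df, dg, dh, di, dj, ef, eg, ei, fh, fj, gi, gj, hi, hj
  2-simplices (20): abe, abg, aei, agi, bef, bfh, bgj, bhj, cef, ceg, cfj, cgi, chi, chj, deg, dei, dfh, dfj, dgj, dhi

Hence C_0 ≅ Z^10, C_1 ≅ Z^30, C_2 ≅ Z^20.

Boundary ∂_1: C_1 → C_0 maps an edge to its endpoints' difference, ∂[p,q] = q − p.
The 10×30 boundary matrix has rank 9 and Smith normal form diag(1,1,1,1,1,1,1,1,1).

∂_2: C_2 → C_1 acts by ∂[p,q,r] = [q,r] − [p,r] + [p,q]. For instance
  ∂dhi = hi − di + dh,
  ∂bfh = fh − bh + bf.
This gives a 30×20 integer matrix of rank 20; reducing to Smith normal form yields diagonal entries (1,1,1,1,1,1,1,1,1,1,1,1,1,1,1,1,1,1,1,2).

From H_k ≅ ker(∂_k) / im(∂_{k+1}) we obtain:

  H_0: rank C_0 − rank ∂_1 = 10 − 9 = 1, and the invariant factors of ∂_1 are all 1, so H_0 ≅ Z.
  H_1: rank ker ∂_1 − rank ∂_2 = (30 − 9) − 20 = 1, and ∂_2 has invariant factor 2 > 1, so H_1 ≅ Z ⊕ Z/2.
  H_2: rank ker ∂_2 − rank ∂_3 = (20 − 20) − 0 = 0, and there is no ∂_3, so H_2 ≅ 0.

(K is a triangulation of the Klein bottle.)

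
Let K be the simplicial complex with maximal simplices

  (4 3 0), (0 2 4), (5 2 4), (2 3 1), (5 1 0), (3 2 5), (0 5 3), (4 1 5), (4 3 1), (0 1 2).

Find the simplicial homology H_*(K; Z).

Take the total order 0 < 1 < 2 < 3 < 4 < 5 on the vertex set. Then K (dimension 2) consists of the simplices:

  0-simplices (6): [0], [1], [2], [3], [4], [5]
  1-simplices (15): [0,1], [0,2], [0,3], [0,4], [0,5], [1,2], [1,3], [1,4], [1,5], [2,3], [2,4], [2,5], [3,4], [3,5], [4,5]
  2-simplices (10): [0,1,2], [0,1,5], [0,2,4], [0,3,4], [0,3,5], [1,2,3], [1,3,4], [1,4,5], [2,3,5], [2,4,5]

giving chain groups C_0 ≅ Z^6, C_1 ≅ Z^15, C_2 ≅ Z^10.

Boundary ∂_1: C_1 → C_0 maps an edge to its endpoints' difference, ∂[p,q] = q − p. For instance
  ∂[1,4] = [4] − [1].
This gives a 6×15 integer matrix of rank 5; reducing to Smith normal form yields diagonal entries (1,1,1,1,1).

∂_2: C_2 → C_1 maps a triangle to the signed sum of its edges. For instance
  ∂[2,4,5] = [4,5] − [2,5] + [2,4],
  ∂[0,2,4] = [2,4] − [0,4] + [0,2].
The 15×10 boundary matrix has rank 10 and Smith normal form diag(1,1,1,1,1,1,1,1,1,2).

Now H_k = ker ∂_k / im ∂_{k+1}, so:

  H_0: rank C_0 − rank ∂_1 = 6 − 5 = 1, and the invariant factors of ∂_1 are all 1, so H_0 = Z.
  H_1: rank ker ∂_1 − rank ∂_2 = (15 − 5) − 10 = 0, and ∂_2 has invariant factor 2 > 1, so H_1 = Z/2.
  H_2: rank ker ∂_2 − rank ∂_3 = (10 − 10) − 0 = 0, and there is no ∂_3, so H_2 = 0.

As a check, the Euler characteristic is 6 − 15 + 10 = 1, which agrees with 1 − 0 + 0 = 1.

H_0 = Z,  H_1 = Z/2,  H_2 = 0.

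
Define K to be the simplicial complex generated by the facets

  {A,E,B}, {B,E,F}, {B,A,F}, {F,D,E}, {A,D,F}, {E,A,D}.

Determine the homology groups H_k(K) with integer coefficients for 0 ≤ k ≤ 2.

H_0 = Z,  H_1 = 0,  H_2 = Z.

Fix the vertex order A < B < D < E < F and write every simplex with vertices in increasing order. Then dim K = 2 and the simplices of K are:

  0-simplices (5): A, B, D, E, F
  1-simplices (9): AB, AD, AE, AF, BE, BF, DE, DF, EF
  2-simplices (6): ABE, ABF, ADE, ADF, BEF, DEF

giving chain groups C_0 ≅ Z^5, C_1 ≅ Z^9, C_2 ≅ Z^6.

Boundary ∂_1: C_1 → C_0 sends each edge [p,q] (with p < q) to q − p. For instance
  ∂AF = F − A.
This gives a 5×9 integer matrix of rank 4; reducing to Smith normal form yields diagonal entries (1,1,1,1).

Boundary ∂_2: C_2 → C_1 acts by ∂[p,q,r] = [q,r] − [p,r] + [p,q]. For instance
  ∂DEF = EF − DF + DE,
  ∂ABE = BE − AE + AB.
As a 9×6 matrix over Z this has rank 5, with invariant factors (1,1,1,1,1).

From H_k ≅ ker(∂_k) / im(∂_{k+1}) we obtain:

  H_0: rank C_0 − rank ∂_1 = 5 − 4 = 1, and the invariant factors of ∂_1 are all 1, so H_0 = Z.
  H_1: rank ker ∂_1 − rank ∂_2 = (9 − 4) − 5 = 0, and the invariant factors of ∂_2 are all 1, so H_1 = 0.
  H_2: rank ker ∂_2 − rank ∂_3 = (6 − 5) − 0 = 1, and there is no ∂_3, so H_2 = Z.

As a check, the Euler characteristic is 5 − 9 + 6 = 2, which agrees with 1 − 0 + 1 = 2.
(K is a triangulation of the 2-sphere S^2.)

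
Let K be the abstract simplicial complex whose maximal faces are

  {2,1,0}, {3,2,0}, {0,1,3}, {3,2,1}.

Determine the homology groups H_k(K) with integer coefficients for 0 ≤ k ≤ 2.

Fix the vertex order 0 < 1 < 2 < 3 and write every simplex with vertices in increasing order. Then dim K = 2 and the simplices of K are:

  0-simplices (4): [0], [1], [2], [3]
  1-simplices (6): [0,1], [0,2], [0,3], [1,2], [1,3], [2,3]
  2-simplices (4): [0,1,2], [0,1,3], [0,2,3], [1,2,3]

so the chain groups are C_0 ≅ Z^4, C_1 ≅ Z^6, C_2 ≅ Z^4.

∂_1: C_1 → C_0 sends each edge [p,q] (with p < q) to q − p.
As a 4×6 matrix over Z this has rank 3, with invariant factors (1,1,1).

∂_2: C_2 → C_1 sends each 2-simplex [p,q,r] to [q,r] − [p,r] + [p,q]. For instance
  ∂[0,2,3] = [2,3] − [0,3] + [0,2],
  ∂[1,2,3] = [2,3] − [1,3] + [1,2].
This gives a 6×4 integer matrix of rank 3; reducing to Smith normal form yields diagonal entries (1,1,1).

From H_k ≅ ker(∂_k) / im(∂_{k+1}) we obtain:

  H_0: rank C_0 − rank ∂_1 = 4 − 3 = 1, and the invariant factors of ∂_1 are all 1, so H_0 ≅ Z.
  H_1: rank ker ∂_1 − rank ∂_2 = (6 − 3) − 3 = 0, and the invariant factors of ∂_2 are all 1, so H_1 ≅ 0.
  H_2: rank ker ∂_2 − rank ∂_3 = (4 − 3) − 0 = 1, and there is no ∂_3, so H_2 ≅ Z.

As a check, the Euler characteristic is 4 − 6 + 4 = 2, which agrees with 1 − 0 + 1 = 2.

H_0 = Z,  H_1 = 0,  H_2 = Z.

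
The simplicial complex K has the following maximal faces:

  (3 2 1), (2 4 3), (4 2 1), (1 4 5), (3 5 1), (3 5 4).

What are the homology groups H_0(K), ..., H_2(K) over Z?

Take the total order 1 < 2 < 3 < 4 < 5 on the vertex set. Then K (dimension 2) consists of the simplices:

  0-simplices (5): [1], [2], [3], [4], [5]
  1-simplices (9): [1,2], [1,3], [1,4], [1,5], [2,3], [2,4], [3,4], [3,5], [4,5]
  2-simplices (6): [1,2,3], [1,2,4], [1,3,5], [1,4,5], [2,3,4], [3,4,5]

giving chain groups C_0 ≅ Z^5, C_1 ≅ Z^9, C_2 ≅ Z^6.

Boundary ∂_1: C_1 → C_0 is given by ∂[p,q] = [q] − [p].
The resulting 5×9 matrix has rank 4, and its Smith normal form has invariant factors (1,1,1,1).

∂_2: C_2 → C_1 acts by ∂[p,q,r] = [q,r] − [p,r] + [p,q]. For instance
  ∂[3,4,5] = [4,5] − [3,5] + [3,4],
  ∂[2,3,4] = [3,4] − [2,4] + [2,3].
As a 9×6 matrix over Z this has rank 5, with invariant factors (1,1,1,1,1).

From H_k ≅ ker(∂_k) / im(∂_{k+1}) we obtain:

  H_0: rank C_0 − rank ∂_1 = 5 − 4 = 1, and the invariant factors of ∂_1 are all 1, so H_0 ≅ Z.
  H_1: rank ker ∂_1 − rank ∂_2 = (9 − 4) − 5 = 0, and the invariant factors of ∂_2 are all 1, so H_1 ≅ 0.
  H_2: rank ker ∂_2 − rank ∂_3 = (6 − 5) − 0 = 1, and there is no ∂_3, so H_2 ≅ Z.

(K is a triangulation of the 2-sphere S^2.)

H_0 ≅ Z,  H_1 = 0,  H_2 ≅ Z.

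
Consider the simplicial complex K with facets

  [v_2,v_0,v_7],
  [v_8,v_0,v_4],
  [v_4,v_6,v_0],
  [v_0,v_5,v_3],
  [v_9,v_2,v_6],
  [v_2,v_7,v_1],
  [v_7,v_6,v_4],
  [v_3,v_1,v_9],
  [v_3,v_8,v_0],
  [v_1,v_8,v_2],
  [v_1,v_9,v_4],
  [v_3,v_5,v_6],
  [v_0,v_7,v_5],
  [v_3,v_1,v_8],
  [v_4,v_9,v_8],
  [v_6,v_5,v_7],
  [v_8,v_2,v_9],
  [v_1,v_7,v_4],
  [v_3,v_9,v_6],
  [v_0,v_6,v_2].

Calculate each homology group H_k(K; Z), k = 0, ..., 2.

H_0 = Z,  H_1 = Z ⊕ Z/2,  H_2 = 0.

We work with the vertex ordering v_0 < v_1 < v_2 < v_3 < v_4 < v_5 < v_6 < v_7 < v_8 < v_9. The simplices of K, each written with vertices in increasing order, are:

  0-simplices (10): [v_0], [v_1], [v_2], [v_3], [v_4], [v_5], [v_6], [v_7], [v_8], [v_9]
  1-simplices (30): (30 of them)
  2-simplices (20): (20 of them)

giving chain groups C_0 ≅ Z^10, C_1 ≅ Z^30, C_2 ≅ Z^20.

∂_1: C_1 → C_0 sends each edge [p,q] (with p < q) to q − p. For instance
  ∂[v_2,v_9] = [v_9] − [v_2].
The resulting 10×30 matrix has rank 9, and its Smith normal form has invariant factors (1,1,1,1,1,1,1,1,1).

The boundary map ∂_2: C_2 → C_1 sends each 2-simplex [p,q,r] to [q,r] − [p,r] + [p,q]. For instance
  ∂[v_1,v_3,v_8] = [v_3,v_8] − [v_1,v_8] + [v_1,v_3],
  ∂[v_1,v_4,v_9] = [v_4,v_9] − [v_1,v_9] + [v_1,v_4].
The 30×20 boundary matrix has rank 20 and Smith normal form diag(1,1,1,1,1,1,1,1,1,1,1,1,1,1,1,1,1,1,1,2).

Now H_k = ker ∂_k / im ∂_{k+1}, so:

  H_0: rank C_0 − rank ∂_1 = 10 − 9 = 1, and the invariant factors of ∂_1 are all 1, so H_0 ≅ Z.
  H_1: rank ker ∂_1 − rank ∂_2 = (30 − 9) − 20 = 1, and ∂_2 has invariant factor 2 > 1, so H_1 ≅ Z ⊕ Z/2.
  H_2: rank ker ∂_2 − rank ∂_3 = (20 − 20) − 0 = 0, and there is no ∂_3, so H_2 ≅ 0.

(K is a triangulation of the Klein bottle.)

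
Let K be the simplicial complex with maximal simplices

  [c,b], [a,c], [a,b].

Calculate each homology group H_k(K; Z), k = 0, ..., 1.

H_0 ≅ Z,  H_1 ≅ Z.

K has 3 vertices, 3 edges.
rank ∂_0 = 0, rank ∂_1 = 2 ⇒ b_0 = 3 − 0 − 2 = 1; all invariant factors of ∂_1 are 1 so no torsion. So H_0 ≅ Z.
rank ∂_1 = 2, rank ∂_2 = 0 ⇒ b_1 = 3 − 2 − 0 = 1. So H_1 ≅ Z.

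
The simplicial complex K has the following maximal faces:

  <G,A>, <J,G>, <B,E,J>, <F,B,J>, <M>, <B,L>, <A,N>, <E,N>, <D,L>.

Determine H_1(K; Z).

Fix the vertex order A < B < D < E < F < G < J < L < M < N and write every simplex with vertices in increasing order. Then dim K = 2 and the simplices of K are:

  0-simplices (10): A, B, D, E, F, G, J, L, M, N
  1-simplices (11): AG, AN, BE, BF, BJ, BL, DL, EJ, EN, FJ, GJ
  2-simplices (2): BEJ, BFJ

so the chain groups are C_0 ≅ Z^10, C_1 ≅ Z^11, C_2 ≅ Z^2.

∂_1: C_1 → C_0 maps an edge to its endpoints' difference, ∂[p,q] = q − p.
This gives a 10×11 integer matrix of rank 8; reducing to Smith normal form yields diagonal entries (1,1,1,1,1,1,1,1).

Boundary ∂_2: C_2 → C_1 maps a triangle to the signed sum of its edges. For instance
  ∂BFJ = FJ − BJ + BF,
  ∂BEJ = EJ − BJ + BE.
This gives a 11×2 integer matrix of rank 2; reducing to Smith normal form yields diagonal entries (1,1).

Computing H_k = (kernel of ∂_k) / (image of ∂_{k+1}):

  H_1: rank ker ∂_1 − rank ∂_2 = (11 − 8) − 2 = 1, and the invariant factors of ∂_2 are all 1, so H_1 ≅ Z.

H_1 = Z.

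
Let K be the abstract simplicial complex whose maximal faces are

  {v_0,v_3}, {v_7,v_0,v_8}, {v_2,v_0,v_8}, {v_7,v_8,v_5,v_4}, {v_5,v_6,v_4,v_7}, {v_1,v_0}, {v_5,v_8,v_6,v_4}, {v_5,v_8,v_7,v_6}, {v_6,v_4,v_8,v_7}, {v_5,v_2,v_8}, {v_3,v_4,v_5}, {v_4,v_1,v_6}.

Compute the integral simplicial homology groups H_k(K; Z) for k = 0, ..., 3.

Fix the vertex order v_0 < v_1 < v_2 < v_3 < v_4 < v_5 < v_6 < v_7 < v_8 and write every simplex with vertices in increasing order. Then dim K = 3 and the simplices of K are:

  0-simplices (9): [v_0], [v_1], [v_2], [v_3], [v_4], [v_5], [v_6], [v_7], [v_8]
  1-simplices (21): (21 of them)
  2-simplices (15): (15 of them)
  3-simplices (5): [v_4,v_5,v_6,v_7], [v_4,v_5,v_6,v_8], [v_4,v_5,v_7,v_8], [v_4,v_6,v_7,v_8], [v_5,v_6,v_7,v_8]

giving chain groups C_0 ≅ Z^9, C_1 ≅ Z^21, C_2 ≅ Z^15, C_3 ≅ Z^5.

Boundary ∂_1: C_1 → C_0 is given by ∂[p,q] = [q] − [p]. For instance
  ∂[v_2,v_5] = [v_5] − [v_2].
This gives a 9×21 integer matrix of rank 8; reducing to Smith normal form yields diagonal entries (1,1,1,1,1,1,1,1).

∂_2: C_2 → C_1 sends each 2-simplex [p,q,r] to [q,r] − [p,r] + [p,q]. For instance
  ∂[v_4,v_6,v_8] = [v_6,v_8] − [v_4,v_8] + [v_4,v_6],
  ∂[v_4,v_7,v_8] = [v_7,v_8] − [v_4,v_8] + [v_4,v_7].
The resulting 21×15 matrix has rank 11, and its Smith normal form has invariant factors (1,1,1,1,1,1,1,1,1,1,1).

∂_3: C_3 → C_2 sends each 3-simplex σ to the alternating sum Σ_i (−1)^i (σ with its i-th vertex removed). For instance
  ∂[v_4,v_5,v_6,v_7] = [v_5,v_6,v_7] − [v_4,v_6,v_7] + [v_4,v_5,v_7] − [v_4,v_5,v_6],
  ∂[v_5,v_6,v_7,v_8] = [v_6,v_7,v_8] − [v_5,v_7,v_8] + [v_5,v_6,v_8] − [v_5,v_6,v_7].
The 15×5 boundary matrix has rank 4 and Smith normal form diag(1,1,1,1).

Computing H_k = (kernel of ∂_k) / (image of ∂_{k+1}):

  H_0: rank C_0 − rank ∂_1 = 9 − 8 = 1, and the invariant factors of ∂_1 are all 1, so H_0 ≅ Z.
  H_1: rank ker ∂_1 − rank ∂_2 = (21 − 8) − 11 = 2, and the invariant factors of ∂_2 are all 1, so H_1 ≅ Z^2.
  H_2: rank ker ∂_2 − rank ∂_3 = (15 − 11) − 4 = 0, and the invariant factors of ∂_3 are all 1, so H_2 ≅ 0.
  H_3: rank ker ∂_3 − rank ∂_4 = (5 − 4) − 0 = 1, and there is no ∂_4, so H_3 ≅ Z.

As a check, the Euler characteristic is 9 − 21 + 15 − 5 = -2, which agrees with 1 − 2 + 0 − 1 = -2.

H_0 = Z,  H_1 = Z^2,  H_2 = 0,  H_3 = Z.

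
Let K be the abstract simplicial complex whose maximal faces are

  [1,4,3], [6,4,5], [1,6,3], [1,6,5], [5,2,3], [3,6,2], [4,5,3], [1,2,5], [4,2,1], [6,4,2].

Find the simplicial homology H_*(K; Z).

H_0 ≅ Z,  H_1 ≅ Z/2,  H_2 = 0.

Fix the vertex order 1 < 2 < 3 < 4 < 5 < 6 and write every simplex with vertices in increasing order. Then dim K = 2 and the simplices of K are:

  0-simplices (6): [1], [2], [3], [4], [5], [6]
  1-simplices (15): [1,2], [1,3], [1,4], [1,5], [1,6], [2,3], [2,4], [2,5], [2,6], [3,4], [3,5], [3,6], [4,5], [4,6], [5,6]
  2-simplices (10): [1,2,4], [1,2,5], [1,3,4], [1,3,6], [1,5,6], [2,3,5], [2,3,6], [2,4,6], [3,4,5], [4,5,6]

so the chain groups are C_0 ≅ Z^6, C_1 ≅ Z^15, C_2 ≅ Z^10.

Boundary ∂_1: C_1 → C_0 sends each edge [p,q] (with p < q) to q − p. For instance
  ∂[2,3] = [3] − [2].
The 6×15 boundary matrix has rank 5 and Smith normal form diag(1,1,1,1,1).

The boundary map ∂_2: C_2 → C_1 maps a triangle to the signed sum of its edges. For instance
  ∂[4,5,6] = [5,6] − [4,6] + [4,5],
  ∂[2,3,6] = [3,6] − [2,6] + [2,3].
As a 15×10 matrix over Z this has rank 10, with invariant factors (1,1,1,1,1,1,1,1,1,2).

Computing H_k = (kernel of ∂_k) / (image of ∂_{k+1}):

  H_0: rank C_0 − rank ∂_1 = 6 − 5 = 1, and the invariant factors of ∂_1 are all 1, so H_0 = Z.
  H_1: rank ker ∂_1 − rank ∂_2 = (15 − 5) − 10 = 0, and ∂_2 has invariant factor 2 > 1, so H_1 = Z/2.
  H_2: rank ker ∂_2 − rank ∂_3 = (10 − 10) − 0 = 0, and there is no ∂_3, so H_2 = 0.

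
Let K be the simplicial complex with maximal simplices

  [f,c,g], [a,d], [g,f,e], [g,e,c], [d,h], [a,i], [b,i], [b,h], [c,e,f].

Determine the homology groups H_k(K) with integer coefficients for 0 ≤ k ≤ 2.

H_0 ≅ Z^2,  H_1 ≅ Z,  H_2 ≅ Z.

We work with the vertex ordering a < b < c < d < e < f < g < h < i. The simplices of K, each written with vertices in increasing order, are:

  0-simplices (9): a, b, c, d, e, f, g, h, i
  1-simplices (11): ad, ai, bh, bi, ce, cf, cg, dh, ef, eg, fg
  2-simplices (4): cef, ceg, cfg, efg

so the chain groups are C_0 ≅ Z^9, C_1 ≅ Z^11, C_2 ≅ Z^4.

∂_1: C_1 → C_0 sends each edge [p,q] (with p < q) to q − p.
As a 9×11 matrix over Z this has rank 7, with invariant factors (1,1,1,1,1,1,1).

∂_2: C_2 → C_1 sends each 2-simplex [p,q,r] to [q,r] − [p,r] + [p,q]. For instance
  ∂cfg = fg − cg + cf,
  ∂cef = ef − cf + ce.
The resulting 11×4 matrix has rank 3, and its Smith normal form has invariant factors (1,1,1).

From H_k ≅ ker(∂_k) / im(∂_{k+1}) we obtain:

  H_0: rank C_0 − rank ∂_1 = 9 − 7 = 2, and the invariant factors of ∂_1 are all 1, so H_0 = Z^2.
  H_1: rank ker ∂_1 − rank ∂_2 = (11 − 7) − 3 = 1, and the invariant factors of ∂_2 are all 1, so H_1 = Z.
  H_2: rank ker ∂_2 − rank ∂_3 = (4 − 3) − 0 = 1, and there is no ∂_3, so H_2 = Z.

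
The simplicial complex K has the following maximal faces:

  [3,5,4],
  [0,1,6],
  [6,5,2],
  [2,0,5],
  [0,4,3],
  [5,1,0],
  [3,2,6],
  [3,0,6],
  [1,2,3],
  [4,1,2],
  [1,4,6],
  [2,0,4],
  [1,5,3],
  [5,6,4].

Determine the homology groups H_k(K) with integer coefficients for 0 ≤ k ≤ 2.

H_0 ≅ Z,  H_1 ≅ Z^2,  H_2 ≅ Z.

We work with the vertex ordering 0 < 1 < 2 < 3 < 4 < 5 < 6. The simplices of K, each written with vertices in increasing order, are:

  0-simplices (7): [0], [1], [2], [3], [4], [5], [6]
  1-simplices (21): [0,1], [0,2], [0,3], [0,4], [0,5], [0,6], [1,2], [1,3], [1,4], [1,5], [1,6], [2,3], [2,4], [2,5], [2,6], [3,4], [3,5], [3,6], [4,5], [4,6], [5,6]
  2-simplices (14): [0,1,5], [0,1,6], [0,2,4], [0,2,5], [0,3,4], [0,3,6], [1,2,3], [1,2,4], [1,3,5], [1,4,6], [2,3,6], [2,5,6], [3,4,5], [4,5,6]

giving chain groups C_0 ≅ Z^7, C_1 ≅ Z^21, C_2 ≅ Z^14.

Boundary ∂_1: C_1 → C_0 sends each edge [p,q] (with p < q) to q − p. For instance
  ∂[0,4] = [4] − [0].
This gives a 7×21 integer matrix of rank 6; reducing to Smith normal form yields diagonal entries (1,1,1,1,1,1).

The boundary map ∂_2: C_2 → C_1 acts by ∂[p,q,r] = [q,r] − [p,r] + [p,q]. For instance
  ∂[2,3,6] = [3,6] − [2,6] + [2,3],
  ∂[2,5,6] = [5,6] − [2,6] + [2,5].
The 21×14 boundary matrix has rank 13 and Smith normal form diag(1,1,1,1,1,1,1,1,1,1,1,1,1).

Reading off H_k = ker ∂_k / im ∂_{k+1}:

  H_0: rank C_0 − rank ∂_1 = 7 − 6 = 1, and the invariant factors of ∂_1 are all 1, so H_0 ≅ Z.
  H_1: rank ker ∂_1 − rank ∂_2 = (21 − 6) − 13 = 2, and the invariant factors of ∂_2 are all 1, so H_1 ≅ Z^2.
  H_2: rank ker ∂_2 − rank ∂_3 = (14 − 13) − 0 = 1, and there is no ∂_3, so H_2 ≅ Z.

(K is a triangulation of the torus T^2.)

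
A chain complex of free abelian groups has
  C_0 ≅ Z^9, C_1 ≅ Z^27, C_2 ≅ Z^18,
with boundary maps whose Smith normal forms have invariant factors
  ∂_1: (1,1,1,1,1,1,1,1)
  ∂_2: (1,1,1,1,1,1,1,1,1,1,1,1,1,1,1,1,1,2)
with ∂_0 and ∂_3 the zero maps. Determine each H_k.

H_0: b_0 = 9 − 0 − 8 = 1; torsion from ∂_1 factors > 1: none. So H_0 ≅ Z.
H_1: b_1 = 27 − 8 − 18 = 1; torsion from ∂_2 factors > 1: [2]. So H_1 ≅ Z ⊕ Z/2Z.
H_2: b_2 = 18 − 18 − 0 = 0; torsion from ∂_3 factors > 1: none. So H_2 ≅ 0.

H_0 ≅ Z,  H_1 ≅ Z ⊕ Z/2Z,  H_2 = 0.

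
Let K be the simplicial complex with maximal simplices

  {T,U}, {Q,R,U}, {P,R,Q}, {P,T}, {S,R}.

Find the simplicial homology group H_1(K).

H_1 = Z.

We work with the vertex ordering P < Q < R < S < T < U. The simplices of K, each written with vertices in increasing order, are:

  0-simplices (6): P, Q, R, S, T, U
  1-simplices (8): PQ, PR, PT, QR, QU, RS, RU, TU
  2-simplices (2): PQR, QRU

so the chain groups are C_0 ≅ Z^6, C_1 ≅ Z^8, C_2 ≅ Z^2.

Boundary ∂_1: C_1 → C_0 maps an edge to its endpoints' difference, ∂[p,q] = q − p. For instance
  ∂PR = R − P.
This gives a 6×8 integer matrix of rank 5; reducing to Smith normal form yields diagonal entries (1,1,1,1,1).

∂_2: C_2 → C_1 acts by ∂[p,q,r] = [q,r] − [p,r] + [p,q]. For instance
  ∂QRU = RU − QU + QR,
  ∂PQR = QR − PR + PQ.
As a 8×2 matrix over Z this has rank 2, with invariant factors (1,1).

Now H_k = ker ∂_k / im ∂_{k+1}, so:

  H_1: rank ker ∂_1 − rank ∂_2 = (8 − 5) − 2 = 1, and the invariant factors of ∂_2 are all 1, so H_1 ≅ Z.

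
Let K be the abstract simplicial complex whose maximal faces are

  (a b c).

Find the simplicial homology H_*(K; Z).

Fix the vertex order a < b < c and write every simplex with vertices in increasing order. Then dim K = 2 and the simplices of K are:

  0-simplices (3): a, b, c
  1-simplices (3): ab, ac, bc
  2-simplices (1): abc

Hence C_0 ≅ Z^3, C_1 ≅ Z^3, C_2 ≅ Z^1.

∂_1: C_1 → C_0 sends each edge [p,q] (with p < q) to q − p. For instance
  ∂bc = c − b.
This gives a 3×3 integer matrix of rank 2; reducing to Smith normal form yields diagonal entries (1,1).

The boundary map ∂_2: C_2 → C_1 sends each 2-simplex [p,q,r] to [q,r] − [p,r] + [p,q]. For instance
  ∂abc = bc − ac + ab.
As a 3×1 matrix over Z this has rank 1, with invariant factors (1).

Now H_k = ker ∂_k / im ∂_{k+1}, so:

  H_0: rank C_0 − rank ∂_1 = 3 − 2 = 1, and the invariant factors of ∂_1 are all 1, so H_0 = Z.
  H_1: rank ker ∂_1 − rank ∂_2 = (3 − 2) − 1 = 0, and the invariant factors of ∂_2 are all 1, so H_1 = 0.
  H_2: rank ker ∂_2 − rank ∂_3 = (1 − 1) − 0 = 0, and there is no ∂_3, so H_2 = 0.

As a check, the Euler characteristic is 3 − 3 + 1 = 1, which agrees with 1 − 0 + 0 = 1.
(K is a triangulation of the 2-simplex.)

H_0 = Z,  H_1 = 0,  H_2 = 0.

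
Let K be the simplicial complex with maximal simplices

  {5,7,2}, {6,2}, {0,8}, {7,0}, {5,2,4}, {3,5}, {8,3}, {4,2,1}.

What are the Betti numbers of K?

b_0 = 1, b_1 = 1, b_2 = 0.

Order the vertices as 0 < 1 < 2 < 3 < 4 < 5 < 6 < 7 < 8. Listing each simplex with vertices in this order, K has dimension 2 with simplices:

  0-simplices (9): [0], [1], [2], [3], [4], [5], [6], [7], [8]
  1-simplices (12): [0,7], [0,8], [1,2], [1,4], [2,4], [2,5], [2,6], [2,7], [3,5], [3,8], [4,5], [5,7]
  2-simplices (3): [1,2,4], [2,4,5], [2,5,7]

Hence C_0 ≅ Z^9, C_1 ≅ Z^12, C_2 ≅ Z^3.

The boundary map ∂_1: C_1 → C_0 sends each edge [p,q] (with p < q) to q − p.
As a 9×12 matrix over Z this has rank 8, with invariant factors (1,1,1,1,1,1,1,1).

∂_2: C_2 → C_1 acts by ∂[p,q,r] = [q,r] − [p,r] + [p,q]. For instance
  ∂[2,5,7] = [5,7] − [2,7] + [2,5],
  ∂[2,4,5] = [4,5] − [2,5] + [2,4].
This gives a 12×3 integer matrix of rank 3; reducing to Smith normal form yields diagonal entries (1,1,1).

From H_k ≅ ker(∂_k) / im(∂_{k+1}) we obtain:

  H_0: rank C_0 − rank ∂_1 = 9 − 8 = 1, and the invariant factors of ∂_1 are all 1, so H_0 ≅ Z.
  H_1: rank ker ∂_1 − rank ∂_2 = (12 − 8) − 3 = 1, and the invariant factors of ∂_2 are all 1, so H_1 ≅ Z.
  H_2: rank ker ∂_2 − rank ∂_3 = (3 − 3) − 0 = 0, and there is no ∂_3, so H_2 ≅ 0.

Hence the Betti numbers are b_0 = 1, b_1 = 1, b_2 = 0.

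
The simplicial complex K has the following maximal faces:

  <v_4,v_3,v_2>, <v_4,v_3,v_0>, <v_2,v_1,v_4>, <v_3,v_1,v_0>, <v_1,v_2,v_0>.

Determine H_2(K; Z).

H_2 = 0.

K has 5 vertices, 10 edges, 5 triangles.
rank ∂_2 = 5, rank ∂_3 = 0 ⇒ b_2 = 5 − 5 − 0 = 0. So H_2 ≅ 0.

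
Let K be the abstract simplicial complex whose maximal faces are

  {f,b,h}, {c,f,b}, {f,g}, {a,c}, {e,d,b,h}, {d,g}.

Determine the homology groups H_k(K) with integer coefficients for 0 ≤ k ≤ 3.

H_0 = Z,  H_1 = Z,  H_2 = 0,  H_3 = 0.

Take the total order a < b < c < d < e < f < g < h on the vertex set. Then K (dimension 3) consists of the simplices:

  0-simplices (8): a, b, c, d, e, f, g, h
  1-simplices (13): ac, bc, bd, be, bf, bh, cf, de, dg, dh, eh, fg, fh
  2-simplices (6): bcf, bde, bdh, beh, bfh, deh
  3-simplices (1): bdeh

Hence C_0 ≅ Z^8, C_1 ≅ Z^13, C_2 ≅ Z^6, C_3 ≅ Z^1.

The boundary map ∂_1: C_1 → C_0 sends each edge [p,q] (with p < q) to q − p. For instance
  ∂dg = g − d.
The 8×13 boundary matrix has rank 7 and Smith normal form diag(1,1,1,1,1,1,1).

∂_2: C_2 → C_1 acts by ∂[p,q,r] = [q,r] − [p,r] + [p,q]. For instance
  ∂bde = de − be + bd,
  ∂bdh = dh − bh + bd.
This gives a 13×6 integer matrix of rank 5; reducing to Smith normal form yields diagonal entries (1,1,1,1,1).

∂_3: C_3 → C_2 sends each 3-simplex σ to the alternating sum Σ_i (−1)^i (σ with its i-th vertex removed). For instance
  ∂bdeh = deh − beh + bdh − bde.
As a 6×1 matrix over Z this has rank 1, with invariant factors (1).

Computing H_k = (kernel of ∂_k) / (image of ∂_{k+1}):

  H_0: rank C_0 − rank ∂_1 = 8 − 7 = 1, and the invariant factors of ∂_1 are all 1, so H_0 = Z.
  H_1: rank ker ∂_1 − rank ∂_2 = (13 − 7) − 5 = 1, and the invariant factors of ∂_2 are all 1, so H_1 = Z.
  H_2: rank ker ∂_2 − rank ∂_3 = (6 − 5) − 1 = 0, and the invariant factors of ∂_3 are all 1, so H_2 = 0.
  H_3: rank ker ∂_3 − rank ∂_4 = (1 − 1) − 0 = 0, and there is no ∂_4, so H_3 = 0.

As a check, the Euler characteristic is 8 − 13 + 6 − 1 = 0, which agrees with 1 − 1 + 0 − 0 = 0.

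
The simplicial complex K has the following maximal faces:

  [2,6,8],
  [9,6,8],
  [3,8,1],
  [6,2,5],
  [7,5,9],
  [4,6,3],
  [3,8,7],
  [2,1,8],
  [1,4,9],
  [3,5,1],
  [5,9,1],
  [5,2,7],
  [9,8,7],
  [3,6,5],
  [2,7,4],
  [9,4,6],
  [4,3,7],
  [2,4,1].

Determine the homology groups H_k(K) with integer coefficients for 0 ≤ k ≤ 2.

H_0 = Z,  H_1 = Z^2,  H_2 = Z.

Take the total order 1 < 2 < 3 < 4 < 5 < 6 < 7 < 8 < 9 on the vertex set. Then K (dimension 2) consists of the simplices:

  0-simplices (9): [1], [2], [3], [4], [5], [6], [7], [8], [9]
  1-simplices (27): (27 of them)
  2-simplices (18): [1,2,4], [1,2,8], [1,3,5], [1,3,8], [1,4,9], [1,5,9], [2,4,7], [2,5,6], [2,5,7], [2,6,8], [3,4,6], [3,4,7], [3,5,6], [3,7,8], [4,6,9], [5,7,9], [6,8,9], [7,8,9]

so the chain groups are C_0 ≅ Z^9, C_1 ≅ Z^27, C_2 ≅ Z^18.

∂_1: C_1 → C_0 sends each edge [p,q] (with p < q) to q − p. For instance
  ∂[1,4] = [4] − [1].
As a 9×27 matrix over Z this has rank 8, with invariant factors (1,1,1,1,1,1,1,1).

Boundary ∂_2: C_2 → C_1 sends each 2-simplex [p,q,r] to [q,r] − [p,r] + [p,q]. For instance
  ∂[1,3,8] = [3,8] − [1,8] + [1,3],
  ∂[1,4,9] = [4,9] − [1,9] + [1,4].
This gives a 27×18 integer matrix of rank 17; reducing to Smith normal form yields diagonal entries (1,1,1,1,1,1,1,1,1,1,1,1,1,1,1,1,1).

Now H_k = ker ∂_k / im ∂_{k+1}, so:

  H_0: rank C_0 − rank ∂_1 = 9 − 8 = 1, and the invariant factors of ∂_1 are all 1, so H_0 = Z.
  H_1: rank ker ∂_1 − rank ∂_2 = (27 − 8) − 17 = 2, and the invariant factors of ∂_2 are all 1, so H_1 = Z^2.
  H_2: rank ker ∂_2 − rank ∂_3 = (18 − 17) − 0 = 1, and there is no ∂_3, so H_2 = Z.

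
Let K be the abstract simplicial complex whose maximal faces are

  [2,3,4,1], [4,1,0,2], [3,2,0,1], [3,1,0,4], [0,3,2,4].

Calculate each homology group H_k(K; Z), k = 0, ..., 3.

Take the total order 0 < 1 < 2 < 3 < 4 on the vertex set. Then K (dimension 3) consists of the simplices:

  0-simplices (5): [0], [1], [2], [3], [4]
  1-simplices (10): [0,1], [0,2], [0,3], [0,4], [1,2], [1,3], [1,4], [2,3], [2,4], [3,4]
  2-simplices (10): [0,1,2], [0,1,3], [0,1,4], [0,2,3], [0,2,4], [0,3,4], [1,2,3], [1,2,4], [1,3,4], [2,3,4]
  3-simplices (5): [0,1,2,3], [0,1,2,4], [0,1,3,4], [0,2,3,4], [1,2,3,4]

Hence C_0 ≅ Z^5, C_1 ≅ Z^10, C_2 ≅ Z^10, C_3 ≅ Z^5.

∂_1: C_1 → C_0 sends each edge [p,q] (with p < q) to q − p.
This gives a 5×10 integer matrix of rank 4; reducing to Smith normal form yields diagonal entries (1,1,1,1).

∂_2: C_2 → C_1 acts by ∂[p,q,r] = [q,r] − [p,r] + [p,q]. For instance
  ∂[1,3,4] = [3,4] − [1,4] + [1,3],
  ∂[0,1,3] = [1,3] − [0,3] + [0,1].
This gives a 10×10 integer matrix of rank 6; reducing to Smith normal form yields diagonal entries (1,1,1,1,1,1).

The boundary map ∂_3: C_3 → C_2 sends each 3-simplex σ to the alternating sum Σ_i (−1)^i (σ with its i-th vertex removed). For instance
  ∂[1,2,3,4] = [2,3,4] − [1,3,4] + [1,2,4] − [1,2,3],
  ∂[0,2,3,4] = [2,3,4] − [0,3,4] + [0,2,4] − [0,2,3].
This gives a 10×5 integer matrix of rank 4; reducing to Smith normal form yields diagonal entries (1,1,1,1).

Reading off H_k = ker ∂_k / im ∂_{k+1}:

  H_0: rank C_0 − rank ∂_1 = 5 − 4 = 1, and the invariant factors of ∂_1 are all 1, so H_0 ≅ Z.
  H_1: rank ker ∂_1 − rank ∂_2 = (10 − 4) − 6 = 0, and the invariant factors of ∂_2 are all 1, so H_1 ≅ 0.
  H_2: rank ker ∂_2 − rank ∂_3 = (10 − 6) − 4 = 0, and the invariant factors of ∂_3 are all 1, so H_2 ≅ 0.
  H_3: rank ker ∂_3 − rank ∂_4 = (5 − 4) − 0 = 1, and there is no ∂_4, so H_3 ≅ Z.

As a check, the Euler characteristic is 5 − 10 + 10 − 5 = 0, which agrees with 1 − 0 + 0 − 1 = 0.

H_0 = Z,  H_1 = 0,  H_2 = 0,  H_3 = Z.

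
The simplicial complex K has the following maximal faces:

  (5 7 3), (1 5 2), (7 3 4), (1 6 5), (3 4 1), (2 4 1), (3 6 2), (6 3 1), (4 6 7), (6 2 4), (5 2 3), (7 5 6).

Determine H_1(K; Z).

Fix the vertex order 1 < 2 < 3 < 4 < 5 < 6 < 7 and write every simplex with vertices in increasing order. Then dim K = 2 and the simplices of K are:

  0-simplices (7): [1], [2], [3], [4], [5], [6], [7]
  1-simplices (18): [1,2], [1,3], [1,4], [1,5], [1,6], [2,3], [2,4], [2,5], [2,6], [3,4], [3,5], [3,6], [3,7], [4,6], [4,7], [5,6], [5,7], [6,7]
  2-simplices (12): [1,2,4], [1,2,5], [1,3,4], [1,3,6], [1,5,6], [2,3,5], [2,3,6], [2,4,6], [3,4,7], [3,5,7], [4,6,7], [5,6,7]

so the chain groups are C_0 ≅ Z^7, C_1 ≅ Z^18, C_2 ≅ Z^12.

Boundary ∂_1: C_1 → C_0 sends each edge [p,q] (with p < q) to q − p.
As a 7×18 matrix over Z this has rank 6, with invariant factors (1,1,1,1,1,1).

The boundary map ∂_2: C_2 → C_1 maps a triangle to the signed sum of its edges. For instance
  ∂[2,3,6] = [3,6] − [2,6] + [2,3],
  ∂[5,6,7] = [6,7] − [5,7] + [5,6].
The resulting 18×12 matrix has rank 12, and its Smith normal form has invariant factors (1,1,1,1,1,1,1,1,1,1,1,2).

Reading off H_k = ker ∂_k / im ∂_{k+1}:

  H_1: rank ker ∂_1 − rank ∂_2 = (18 − 6) − 12 = 0, and ∂_2 has invariant factor 2 > 1, so H_1 = Z/2.

H_1 = Z/2.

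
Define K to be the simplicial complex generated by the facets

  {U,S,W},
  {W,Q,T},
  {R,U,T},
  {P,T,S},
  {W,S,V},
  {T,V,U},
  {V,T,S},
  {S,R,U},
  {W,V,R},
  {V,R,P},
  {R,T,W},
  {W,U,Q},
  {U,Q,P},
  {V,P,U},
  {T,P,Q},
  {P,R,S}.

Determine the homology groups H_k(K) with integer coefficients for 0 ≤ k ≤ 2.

H_0 ≅ Z,  H_1 ≅ Z^2,  H_2 ≅ Z.

We work with the vertex ordering P < Q < R < S < T < U < V < W. The simplices of K, each written with vertices in increasing order, are:

  0-simplices (8): P, Q, R, S, T, U, V, W
  1-simplices (24): PQ, PR, PS, PT, PU, PV, QT, QU, QW, RS, RT, RU, RV, RW, ST, SU, SV, SW, TU, TV, TW, UV, UW, VW
  2-simplices (16): PQT, PQU, PRS, PRV, PST, PUV, QTW, QUW, RSU, RTU, RTW, RVW, STV, SUW, SVW, TUV

Hence C_0 ≅ Z^8, C_1 ≅ Z^24, C_2 ≅ Z^16.

Boundary ∂_1: C_1 → C_0 maps an edge to its endpoints' difference, ∂[p,q] = q − p.
As a 8×24 matrix over Z this has rank 7, with invariant factors (1,1,1,1,1,1,1).

Boundary ∂_2: C_2 → C_1 sends each 2-simplex [p,q,r] to [q,r] − [p,r] + [p,q]. For instance
  ∂RTW = TW − RW + RT,
  ∂PQT = QT − PT + PQ.
The resulting 24×16 matrix has rank 15, and its Smith normal form has invariant factors (1,1,1,1,1,1,1,1,1,1,1,1,1,1,1).

Reading off H_k = ker ∂_k / im ∂_{k+1}:

  H_0: rank C_0 − rank ∂_1 = 8 − 7 = 1, and the invariant factors of ∂_1 are all 1, so H_0 ≅ Z.
  H_1: rank ker ∂_1 − rank ∂_2 = (24 − 7) − 15 = 2, and the invariant factors of ∂_2 are all 1, so H_1 ≅ Z^2.
  H_2: rank ker ∂_2 − rank ∂_3 = (16 − 15) − 0 = 1, and there is no ∂_3, so H_2 ≅ Z.

(K is a triangulation of the torus T^2.)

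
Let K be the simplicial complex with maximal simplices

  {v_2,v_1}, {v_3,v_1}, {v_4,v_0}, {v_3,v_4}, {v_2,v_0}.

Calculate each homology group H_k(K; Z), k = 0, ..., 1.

H_0 ≅ Z,  H_1 ≅ Z.

We work with the vertex ordering v_0 < v_1 < v_2 < v_3 < v_4. The simplices of K, each written with vertices in increasing order, are:

  0-simplices (5): [v_0], [v_1], [v_2], [v_3], [v_4]
  1-simplices (5): [v_0,v_2], [v_0,v_4], [v_1,v_2], [v_1,v_3], [v_3,v_4]

so the chain groups are C_0 ≅ Z^5, C_1 ≅ Z^5.

∂_1: C_1 → C_0 maps an edge to its endpoints' difference, ∂[p,q] = q − p. For instance
  ∂[v_1,v_2] = [v_2] − [v_1].
This gives a 5×5 integer matrix of rank 4; reducing to Smith normal form yields diagonal entries (1,1,1,1).

Computing H_k = (kernel of ∂_k) / (image of ∂_{k+1}):

  H_0: rank C_0 − rank ∂_1 = 5 − 4 = 1, and the invariant factors of ∂_1 are all 1, so H_0 = Z.
  H_1: rank ker ∂_1 − rank ∂_2 = (5 − 4) − 0 = 1, and there is no ∂_2, so H_1 = Z.

As a check, the Euler characteristic is 5 − 5 = 0, which agrees with 1 − 1 = 0.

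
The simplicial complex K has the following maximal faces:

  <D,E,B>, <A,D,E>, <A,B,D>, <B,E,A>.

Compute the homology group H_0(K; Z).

H_0 ≅ Z.

We work with the vertex ordering A < B < D < E. The simplices of K, each written with vertices in increasing order, are:

  0-simplices (4): A, B, D, E
  1-simplices (6): AB, AD, AE, BD, BE, DE
  2-simplices (4): ABD, ABE, ADE, BDE

so the chain groups are C_0 ≅ Z^4, C_1 ≅ Z^6, C_2 ≅ Z^4.

The boundary map ∂_1: C_1 → C_0 is given by ∂[p,q] = [q] − [p].
The 4×6 boundary matrix has rank 3 and Smith normal form diag(1,1,1).

Boundary ∂_2: C_2 → C_1 maps a triangle to the signed sum of its edges. For instance
  ∂BDE = DE − BE + BD,
  ∂ABD = BD − AD + AB.
This gives a 6×4 integer matrix of rank 3; reducing to Smith normal form yields diagonal entries (1,1,1).

From H_k ≅ ker(∂_k) / im(∂_{k+1}) we obtain:

  H_0: rank C_0 − rank ∂_1 = 4 − 3 = 1, and the invariant factors of ∂_1 are all 1, so H_0 ≅ Z.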